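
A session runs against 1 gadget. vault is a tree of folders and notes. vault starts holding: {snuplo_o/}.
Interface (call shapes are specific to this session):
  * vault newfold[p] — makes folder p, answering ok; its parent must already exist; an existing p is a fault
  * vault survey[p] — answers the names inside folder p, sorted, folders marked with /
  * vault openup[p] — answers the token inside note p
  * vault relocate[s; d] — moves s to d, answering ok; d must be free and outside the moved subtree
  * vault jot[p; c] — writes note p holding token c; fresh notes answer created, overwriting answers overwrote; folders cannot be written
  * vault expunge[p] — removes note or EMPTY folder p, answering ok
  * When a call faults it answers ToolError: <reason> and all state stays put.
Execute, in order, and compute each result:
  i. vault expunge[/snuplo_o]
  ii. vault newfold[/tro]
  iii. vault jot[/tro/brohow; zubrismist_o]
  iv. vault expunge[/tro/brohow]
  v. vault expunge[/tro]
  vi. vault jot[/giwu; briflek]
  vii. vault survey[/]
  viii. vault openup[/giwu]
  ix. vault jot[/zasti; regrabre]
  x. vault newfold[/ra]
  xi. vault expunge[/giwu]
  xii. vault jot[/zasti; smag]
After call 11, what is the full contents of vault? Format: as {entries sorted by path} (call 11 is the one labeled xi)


>> vault expunge(p→/snuplo_o)
<< ok
>> vault newfold(p→/tro)
<< ok
>> vault jot(p→/tro/brohow, c→zubrismist_o)
<< created
>> vault expunge(p→/tro/brohow)
<< ok
>> vault expunge(p→/tro)
<< ok
>> vault jot(p→/giwu, c→briflek)
<< created
>> vault survey(p→/)
<< [giwu]
>> vault openup(p→/giwu)
<< briflek
>> vault jot(p→/zasti, c→regrabre)
<< created
>> vault newfold(p→/ra)
<< ok
>> vault expunge(p→/giwu)
<< ok
>> vault jot(p→/zasti, c→smag)
<< overwrote

Answer: {ra/, zasti=regrabre}


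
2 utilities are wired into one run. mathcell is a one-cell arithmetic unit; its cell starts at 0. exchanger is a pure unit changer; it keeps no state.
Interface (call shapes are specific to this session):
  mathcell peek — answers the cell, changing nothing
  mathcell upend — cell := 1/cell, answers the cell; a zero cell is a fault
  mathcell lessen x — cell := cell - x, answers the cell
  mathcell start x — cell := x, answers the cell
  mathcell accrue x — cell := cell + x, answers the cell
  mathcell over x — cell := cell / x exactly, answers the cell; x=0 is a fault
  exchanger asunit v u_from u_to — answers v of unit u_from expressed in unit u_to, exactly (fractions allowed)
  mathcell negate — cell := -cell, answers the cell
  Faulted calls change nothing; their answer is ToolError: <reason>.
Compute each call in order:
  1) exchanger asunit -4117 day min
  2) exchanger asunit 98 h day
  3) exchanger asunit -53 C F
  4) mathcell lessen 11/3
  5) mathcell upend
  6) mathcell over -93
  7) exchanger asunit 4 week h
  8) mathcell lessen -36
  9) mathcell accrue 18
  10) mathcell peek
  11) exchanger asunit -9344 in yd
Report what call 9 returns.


Answer: 18415/341

Derivation:
Step: exchanger asunit[v→-4117; u_from→day; u_to→min]
Result: -5928480
Step: exchanger asunit[v→98; u_from→h; u_to→day]
Result: 49/12
Step: exchanger asunit[v→-53; u_from→C; u_to→F]
Result: -317/5
Step: mathcell lessen[x→11/3]
Result: -11/3
Step: mathcell upend[]
Result: -3/11
Step: mathcell over[x→-93]
Result: 1/341
Step: exchanger asunit[v→4; u_from→week; u_to→h]
Result: 672
Step: mathcell lessen[x→-36]
Result: 12277/341
Step: mathcell accrue[x→18]
Result: 18415/341
Step: mathcell peek[]
Result: 18415/341
Step: exchanger asunit[v→-9344; u_from→in; u_to→yd]
Result: -2336/9


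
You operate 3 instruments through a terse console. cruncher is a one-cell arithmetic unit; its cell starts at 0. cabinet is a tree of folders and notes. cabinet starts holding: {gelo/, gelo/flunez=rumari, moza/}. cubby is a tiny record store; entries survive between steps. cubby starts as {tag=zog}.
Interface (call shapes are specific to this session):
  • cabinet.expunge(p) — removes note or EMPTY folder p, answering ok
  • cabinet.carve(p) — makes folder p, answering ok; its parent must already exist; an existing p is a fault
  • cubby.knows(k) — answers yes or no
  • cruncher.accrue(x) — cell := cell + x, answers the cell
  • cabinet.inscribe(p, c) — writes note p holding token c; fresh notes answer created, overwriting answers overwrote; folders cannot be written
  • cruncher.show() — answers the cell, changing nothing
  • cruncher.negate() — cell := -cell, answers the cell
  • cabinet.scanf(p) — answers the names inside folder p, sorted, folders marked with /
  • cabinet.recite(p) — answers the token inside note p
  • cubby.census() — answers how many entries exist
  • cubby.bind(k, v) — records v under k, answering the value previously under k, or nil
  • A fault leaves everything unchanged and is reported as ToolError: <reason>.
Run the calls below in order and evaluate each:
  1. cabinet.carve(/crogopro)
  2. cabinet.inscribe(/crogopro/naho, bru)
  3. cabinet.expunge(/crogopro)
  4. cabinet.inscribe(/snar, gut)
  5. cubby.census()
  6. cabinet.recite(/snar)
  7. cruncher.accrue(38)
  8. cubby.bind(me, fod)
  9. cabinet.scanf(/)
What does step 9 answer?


I call cabinet.carve on p→/crogopro, which returns ok.
Then cabinet.inscribe on p→/crogopro/naho, c→bru: created.
I call cabinet.expunge on p→/crogopro, which returns ToolError: not empty.
Next I call cabinet.inscribe on p→/snar, c→gut, which returns created.
Calling cubby.census(), which returns 1.
Now I run cabinet.recite on p→/snar, and get gut.
I run cruncher.accrue on x→38, and get 38.
Calling cubby.bind on k→me, v→fod, and observe nil.
Then cabinet.scanf on p→/, → [crogopro/, gelo/, moza/, snar].

Answer: [crogopro/, gelo/, moza/, snar]


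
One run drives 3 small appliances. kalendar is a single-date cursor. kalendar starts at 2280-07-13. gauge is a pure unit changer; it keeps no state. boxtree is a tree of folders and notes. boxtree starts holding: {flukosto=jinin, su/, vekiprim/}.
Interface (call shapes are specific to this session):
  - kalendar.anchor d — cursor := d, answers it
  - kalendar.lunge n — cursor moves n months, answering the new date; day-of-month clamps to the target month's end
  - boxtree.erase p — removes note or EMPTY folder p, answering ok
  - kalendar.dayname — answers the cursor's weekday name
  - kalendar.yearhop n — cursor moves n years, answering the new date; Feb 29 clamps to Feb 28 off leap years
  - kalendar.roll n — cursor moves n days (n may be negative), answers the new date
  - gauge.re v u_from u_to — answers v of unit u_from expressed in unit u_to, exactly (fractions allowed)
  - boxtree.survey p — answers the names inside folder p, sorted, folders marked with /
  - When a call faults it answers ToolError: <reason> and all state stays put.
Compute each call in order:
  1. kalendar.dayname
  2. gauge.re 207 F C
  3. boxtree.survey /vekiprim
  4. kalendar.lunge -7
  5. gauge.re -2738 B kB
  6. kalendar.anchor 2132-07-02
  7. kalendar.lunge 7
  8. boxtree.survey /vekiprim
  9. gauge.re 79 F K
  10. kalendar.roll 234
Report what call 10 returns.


I invoke kalendar.dayname(), and get Tuesday.
I invoke gauge.re with 207, F, C, and observe 875/9.
I call boxtree.survey with /vekiprim, and see [].
Invoking kalendar.lunge with -7, — result: 2279-12-13.
I use gauge.re with -2738, B, kB, giving -1369/500.
Using kalendar.anchor with 2132-07-02, → 2132-07-02.
Invoking kalendar.lunge with 7, → 2133-02-02.
Next I call boxtree.survey with /vekiprim, giving [].
I run gauge.re with 79, F, K, which returns 53867/180.
I run kalendar.roll with 234, and see 2133-09-24.

Answer: 2133-09-24


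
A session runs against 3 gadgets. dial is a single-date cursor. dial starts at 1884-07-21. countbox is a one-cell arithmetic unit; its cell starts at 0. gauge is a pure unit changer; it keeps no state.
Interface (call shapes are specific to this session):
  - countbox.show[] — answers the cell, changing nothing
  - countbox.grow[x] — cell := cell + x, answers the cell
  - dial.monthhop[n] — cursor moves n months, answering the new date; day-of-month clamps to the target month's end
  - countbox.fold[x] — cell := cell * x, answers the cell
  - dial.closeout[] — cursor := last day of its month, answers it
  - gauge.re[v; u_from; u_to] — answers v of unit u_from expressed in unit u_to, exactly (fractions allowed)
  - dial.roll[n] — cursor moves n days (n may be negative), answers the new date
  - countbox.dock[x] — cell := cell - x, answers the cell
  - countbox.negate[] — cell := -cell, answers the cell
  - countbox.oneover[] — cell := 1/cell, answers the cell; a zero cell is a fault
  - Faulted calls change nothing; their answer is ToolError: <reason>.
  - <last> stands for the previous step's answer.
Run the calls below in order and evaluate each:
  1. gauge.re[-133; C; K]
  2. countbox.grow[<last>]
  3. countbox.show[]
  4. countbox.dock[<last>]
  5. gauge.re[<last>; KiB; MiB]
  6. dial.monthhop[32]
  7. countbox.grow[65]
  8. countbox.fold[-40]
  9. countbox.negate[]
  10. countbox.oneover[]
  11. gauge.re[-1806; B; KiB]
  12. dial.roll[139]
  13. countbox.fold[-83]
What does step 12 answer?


Answer: 1887-08-07

Derivation:
> gauge.re v→-133 u_from→C u_to→K
= 2803/20
> countbox.grow x→<last>
= 2803/20
> countbox.show
= 2803/20
> countbox.dock x→<last>
= 0
> gauge.re v→<last> u_from→KiB u_to→MiB
= 0
> dial.monthhop n→32
= 1887-03-21
> countbox.grow x→65
= 65
> countbox.fold x→-40
= -2600
> countbox.negate
= 2600
> countbox.oneover
= 1/2600
> gauge.re v→-1806 u_from→B u_to→KiB
= -903/512
> dial.roll n→139
= 1887-08-07
> countbox.fold x→-83
= -83/2600


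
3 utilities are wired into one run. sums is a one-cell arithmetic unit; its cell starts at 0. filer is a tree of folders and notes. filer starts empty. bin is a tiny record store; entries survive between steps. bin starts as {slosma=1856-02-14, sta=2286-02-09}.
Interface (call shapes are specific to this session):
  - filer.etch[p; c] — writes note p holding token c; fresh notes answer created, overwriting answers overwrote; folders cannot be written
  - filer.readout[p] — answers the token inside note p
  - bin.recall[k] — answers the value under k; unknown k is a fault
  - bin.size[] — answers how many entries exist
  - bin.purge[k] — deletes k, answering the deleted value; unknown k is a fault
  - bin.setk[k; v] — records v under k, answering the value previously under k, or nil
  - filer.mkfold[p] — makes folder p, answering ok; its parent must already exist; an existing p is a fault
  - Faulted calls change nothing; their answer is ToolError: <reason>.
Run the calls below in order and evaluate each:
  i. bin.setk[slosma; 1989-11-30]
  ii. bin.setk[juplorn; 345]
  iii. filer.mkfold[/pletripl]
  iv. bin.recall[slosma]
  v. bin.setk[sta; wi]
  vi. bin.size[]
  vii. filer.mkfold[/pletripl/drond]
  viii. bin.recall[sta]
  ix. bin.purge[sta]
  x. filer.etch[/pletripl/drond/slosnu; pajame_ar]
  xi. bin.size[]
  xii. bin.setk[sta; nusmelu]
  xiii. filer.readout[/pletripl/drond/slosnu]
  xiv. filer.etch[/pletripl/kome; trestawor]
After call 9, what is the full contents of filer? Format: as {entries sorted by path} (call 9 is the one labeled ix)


Answer: {pletripl/, pletripl/drond/}

Derivation:
// 1. setk(k: slosma, v: 1989-11-30) : 1856-02-14
// 2. setk(k: juplorn, v: 345) : nil
// 3. mkfold(p: /pletripl) : ok
// 4. recall(k: slosma) : 1989-11-30
// 5. setk(k: sta, v: wi) : 2286-02-09
// 6. size() : 3
// 7. mkfold(p: /pletripl/drond) : ok
// 8. recall(k: sta) : wi
// 9. purge(k: sta) : wi
// 10. etch(p: /pletripl/drond/slosnu, c: pajame_ar) : created
// 11. size() : 2
// 12. setk(k: sta, v: nusmelu) : nil
// 13. readout(p: /pletripl/drond/slosnu) : pajame_ar
// 14. etch(p: /pletripl/kome, c: trestawor) : created


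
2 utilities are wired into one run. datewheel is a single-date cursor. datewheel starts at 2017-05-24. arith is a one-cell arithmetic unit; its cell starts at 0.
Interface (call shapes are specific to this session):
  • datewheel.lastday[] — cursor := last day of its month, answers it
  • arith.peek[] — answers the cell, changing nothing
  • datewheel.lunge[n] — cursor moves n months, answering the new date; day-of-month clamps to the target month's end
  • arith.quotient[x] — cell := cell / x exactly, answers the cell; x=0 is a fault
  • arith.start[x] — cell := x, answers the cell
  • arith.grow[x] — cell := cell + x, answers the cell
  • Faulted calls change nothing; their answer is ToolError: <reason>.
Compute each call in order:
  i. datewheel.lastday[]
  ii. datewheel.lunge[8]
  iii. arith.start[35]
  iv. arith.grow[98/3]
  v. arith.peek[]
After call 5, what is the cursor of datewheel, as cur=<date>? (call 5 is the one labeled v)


Act: datewheel.lastday[]
Obs: 2017-05-31
Act: datewheel.lunge[n: 8]
Obs: 2018-01-31
Act: arith.start[x: 35]
Obs: 35
Act: arith.grow[x: 98/3]
Obs: 203/3
Act: arith.peek[]
Obs: 203/3

Answer: cur=2018-01-31


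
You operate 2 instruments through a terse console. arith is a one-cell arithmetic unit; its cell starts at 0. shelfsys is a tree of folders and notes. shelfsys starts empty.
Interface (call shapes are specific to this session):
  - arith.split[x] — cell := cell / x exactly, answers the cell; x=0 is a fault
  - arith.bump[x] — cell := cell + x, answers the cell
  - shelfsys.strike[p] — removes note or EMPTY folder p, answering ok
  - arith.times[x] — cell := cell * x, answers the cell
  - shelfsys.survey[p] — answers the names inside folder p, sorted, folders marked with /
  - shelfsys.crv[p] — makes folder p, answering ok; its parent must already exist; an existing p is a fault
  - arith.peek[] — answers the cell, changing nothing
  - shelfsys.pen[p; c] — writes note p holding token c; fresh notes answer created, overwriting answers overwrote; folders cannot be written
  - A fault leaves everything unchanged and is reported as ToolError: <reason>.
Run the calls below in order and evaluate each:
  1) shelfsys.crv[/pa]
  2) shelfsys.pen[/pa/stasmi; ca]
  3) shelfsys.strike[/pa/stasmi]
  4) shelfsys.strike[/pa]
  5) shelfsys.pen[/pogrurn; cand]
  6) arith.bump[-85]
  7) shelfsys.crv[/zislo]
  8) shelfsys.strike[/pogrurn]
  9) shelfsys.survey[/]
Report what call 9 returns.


Next I call shelfsys.crv using p: /pa, — result: ok.
I run shelfsys.pen using p: /pa/stasmi, c: ca, → created.
I run shelfsys.strike using p: /pa/stasmi, yielding ok.
I use shelfsys.strike using p: /pa, which returns ok.
Invoking shelfsys.pen using p: /pogrurn, c: cand, giving created.
Then arith.bump using x: -85: -85.
Invoking shelfsys.crv using p: /zislo, and see ok.
I run shelfsys.strike using p: /pogrurn, and get ok.
Invoking shelfsys.survey using p: /: [zislo/].

Answer: [zislo/]


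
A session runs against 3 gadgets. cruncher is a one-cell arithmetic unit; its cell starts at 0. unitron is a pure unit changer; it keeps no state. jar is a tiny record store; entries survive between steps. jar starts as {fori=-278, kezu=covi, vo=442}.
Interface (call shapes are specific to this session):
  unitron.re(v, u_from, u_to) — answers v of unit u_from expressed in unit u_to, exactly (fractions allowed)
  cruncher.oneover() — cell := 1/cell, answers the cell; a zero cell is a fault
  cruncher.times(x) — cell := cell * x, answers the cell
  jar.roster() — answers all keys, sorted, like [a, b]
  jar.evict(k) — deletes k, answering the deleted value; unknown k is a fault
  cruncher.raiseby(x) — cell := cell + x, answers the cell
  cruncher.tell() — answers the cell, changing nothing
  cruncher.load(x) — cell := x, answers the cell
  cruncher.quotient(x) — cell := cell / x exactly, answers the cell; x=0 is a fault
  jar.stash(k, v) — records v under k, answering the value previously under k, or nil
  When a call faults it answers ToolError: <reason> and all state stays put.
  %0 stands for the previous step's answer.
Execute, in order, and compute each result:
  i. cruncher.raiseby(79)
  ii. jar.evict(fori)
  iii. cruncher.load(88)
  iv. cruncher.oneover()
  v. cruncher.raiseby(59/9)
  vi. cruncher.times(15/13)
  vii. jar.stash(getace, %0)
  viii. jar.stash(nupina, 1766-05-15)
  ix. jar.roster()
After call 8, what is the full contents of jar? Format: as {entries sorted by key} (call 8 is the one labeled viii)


Answer: {getace=26005/3432, kezu=covi, nupina=1766-05-15, vo=442}

Derivation:
Now I run cruncher.raiseby passing x: 79, yielding 79.
Now I run jar.evict passing k: fori: -278.
I invoke cruncher.load passing x: 88, which returns 88.
I try cruncher.oneover(), and observe 1/88.
Then cruncher.raiseby passing x: 59/9: 5201/792.
Then cruncher.times passing x: 15/13, giving 26005/3432.
Next I call jar.stash passing k: getace, v: %0, and observe nil.
I invoke jar.stash passing k: nupina, v: 1766-05-15: nil.
Now I run jar.roster(): [getace, kezu, nupina, vo].


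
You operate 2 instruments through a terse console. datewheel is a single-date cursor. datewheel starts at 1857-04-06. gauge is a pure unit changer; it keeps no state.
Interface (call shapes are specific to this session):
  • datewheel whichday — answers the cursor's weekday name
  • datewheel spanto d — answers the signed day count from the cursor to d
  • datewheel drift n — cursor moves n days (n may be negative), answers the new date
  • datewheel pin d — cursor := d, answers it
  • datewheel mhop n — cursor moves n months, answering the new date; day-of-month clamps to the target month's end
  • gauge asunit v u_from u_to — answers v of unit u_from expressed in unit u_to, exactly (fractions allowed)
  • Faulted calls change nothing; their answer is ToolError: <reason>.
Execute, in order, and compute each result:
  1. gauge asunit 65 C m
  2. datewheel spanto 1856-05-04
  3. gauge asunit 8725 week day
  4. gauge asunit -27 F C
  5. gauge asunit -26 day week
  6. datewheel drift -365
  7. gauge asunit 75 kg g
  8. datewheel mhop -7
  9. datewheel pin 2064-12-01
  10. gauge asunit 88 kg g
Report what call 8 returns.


Answer: 1855-09-06

Derivation:
I invoke gauge asunit passing 65, C, m, which returns ToolError: incompatible units.
I run datewheel spanto passing 1856-05-04, and get -337.
Calling gauge asunit passing 8725, week, day, and see 61075.
Next I call gauge asunit passing -27, F, C, and get -295/9.
I use gauge asunit passing -26, day, week, which returns -26/7.
I try datewheel drift passing -365, and see 1856-04-06.
I invoke gauge asunit passing 75, kg, g: 75000.
Using datewheel mhop passing -7, giving 1855-09-06.
Invoking datewheel pin passing 2064-12-01: 2064-12-01.
Now I run gauge asunit passing 88, kg, g, and observe 88000.


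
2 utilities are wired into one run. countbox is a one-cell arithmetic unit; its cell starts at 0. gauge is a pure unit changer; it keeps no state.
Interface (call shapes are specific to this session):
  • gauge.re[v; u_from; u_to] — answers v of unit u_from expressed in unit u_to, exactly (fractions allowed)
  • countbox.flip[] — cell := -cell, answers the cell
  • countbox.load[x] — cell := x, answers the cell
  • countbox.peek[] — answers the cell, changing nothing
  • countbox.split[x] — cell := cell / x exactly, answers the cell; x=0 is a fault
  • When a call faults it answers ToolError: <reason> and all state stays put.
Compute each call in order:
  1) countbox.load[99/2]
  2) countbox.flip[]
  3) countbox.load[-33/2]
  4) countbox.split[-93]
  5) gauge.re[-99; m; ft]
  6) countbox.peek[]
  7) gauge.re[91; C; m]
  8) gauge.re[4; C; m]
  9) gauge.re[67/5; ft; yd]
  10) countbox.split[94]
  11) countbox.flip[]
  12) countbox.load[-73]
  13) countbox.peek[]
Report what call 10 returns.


Answer: 11/5828

Derivation:
> countbox.load x: 99/2
  99/2
> countbox.flip
  -99/2
> countbox.load x: -33/2
  -33/2
> countbox.split x: -93
  11/62
> gauge.re v: -99 u_from: m u_to: ft
  -41250/127
> countbox.peek
  11/62
> gauge.re v: 91 u_from: C u_to: m
  ToolError: incompatible units
> gauge.re v: 4 u_from: C u_to: m
  ToolError: incompatible units
> gauge.re v: 67/5 u_from: ft u_to: yd
  67/15
> countbox.split x: 94
  11/5828
> countbox.flip
  -11/5828
> countbox.load x: -73
  -73
> countbox.peek
  -73


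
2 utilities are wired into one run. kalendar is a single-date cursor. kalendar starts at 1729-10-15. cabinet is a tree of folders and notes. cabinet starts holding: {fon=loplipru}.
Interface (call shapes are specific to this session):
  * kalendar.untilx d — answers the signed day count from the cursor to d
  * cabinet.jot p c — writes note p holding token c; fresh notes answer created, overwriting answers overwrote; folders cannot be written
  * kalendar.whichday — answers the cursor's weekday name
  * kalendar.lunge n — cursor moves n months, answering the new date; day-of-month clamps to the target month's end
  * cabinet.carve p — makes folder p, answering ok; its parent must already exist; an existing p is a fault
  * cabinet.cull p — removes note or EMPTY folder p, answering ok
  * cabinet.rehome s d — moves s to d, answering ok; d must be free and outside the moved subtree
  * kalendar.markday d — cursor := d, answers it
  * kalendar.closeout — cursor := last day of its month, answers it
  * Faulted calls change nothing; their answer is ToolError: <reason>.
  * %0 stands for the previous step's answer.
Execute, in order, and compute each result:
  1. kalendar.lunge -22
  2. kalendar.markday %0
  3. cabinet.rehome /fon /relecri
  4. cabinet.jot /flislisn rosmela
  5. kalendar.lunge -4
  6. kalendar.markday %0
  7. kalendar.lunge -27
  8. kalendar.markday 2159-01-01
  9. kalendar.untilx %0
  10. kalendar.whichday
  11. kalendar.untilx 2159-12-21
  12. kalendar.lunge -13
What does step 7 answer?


;; lunge(n=-22) => 1727-12-15
;; markday(d=%0) => 1727-12-15
;; rehome(s=/fon, d=/relecri) => ok
;; jot(p=/flislisn, c=rosmela) => created
;; lunge(n=-4) => 1727-08-15
;; markday(d=%0) => 1727-08-15
;; lunge(n=-27) => 1725-05-15
;; markday(d=2159-01-01) => 2159-01-01
;; untilx(d=%0) => 0
;; whichday() => Monday
;; untilx(d=2159-12-21) => 354
;; lunge(n=-13) => 2157-12-01

Answer: 1725-05-15


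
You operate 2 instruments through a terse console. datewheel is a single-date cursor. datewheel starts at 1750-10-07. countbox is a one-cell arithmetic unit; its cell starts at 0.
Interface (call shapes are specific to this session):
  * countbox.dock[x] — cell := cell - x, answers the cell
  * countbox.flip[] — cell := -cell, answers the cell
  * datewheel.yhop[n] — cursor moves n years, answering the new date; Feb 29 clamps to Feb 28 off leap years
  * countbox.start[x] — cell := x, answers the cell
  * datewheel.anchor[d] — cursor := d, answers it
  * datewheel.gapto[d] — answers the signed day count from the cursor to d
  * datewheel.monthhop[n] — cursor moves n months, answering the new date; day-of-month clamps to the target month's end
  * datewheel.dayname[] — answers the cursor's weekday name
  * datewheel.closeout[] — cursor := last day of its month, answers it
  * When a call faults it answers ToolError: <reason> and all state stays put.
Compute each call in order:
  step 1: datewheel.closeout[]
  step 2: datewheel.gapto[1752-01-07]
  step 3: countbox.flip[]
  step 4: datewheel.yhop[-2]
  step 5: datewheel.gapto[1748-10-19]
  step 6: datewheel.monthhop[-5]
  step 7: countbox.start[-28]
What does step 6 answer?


> datewheel.closeout
= 1750-10-31
> datewheel.gapto d→1752-01-07
= 433
> countbox.flip
= 0
> datewheel.yhop n→-2
= 1748-10-31
> datewheel.gapto d→1748-10-19
= -12
> datewheel.monthhop n→-5
= 1748-05-31
> countbox.start x→-28
= -28

Answer: 1748-05-31


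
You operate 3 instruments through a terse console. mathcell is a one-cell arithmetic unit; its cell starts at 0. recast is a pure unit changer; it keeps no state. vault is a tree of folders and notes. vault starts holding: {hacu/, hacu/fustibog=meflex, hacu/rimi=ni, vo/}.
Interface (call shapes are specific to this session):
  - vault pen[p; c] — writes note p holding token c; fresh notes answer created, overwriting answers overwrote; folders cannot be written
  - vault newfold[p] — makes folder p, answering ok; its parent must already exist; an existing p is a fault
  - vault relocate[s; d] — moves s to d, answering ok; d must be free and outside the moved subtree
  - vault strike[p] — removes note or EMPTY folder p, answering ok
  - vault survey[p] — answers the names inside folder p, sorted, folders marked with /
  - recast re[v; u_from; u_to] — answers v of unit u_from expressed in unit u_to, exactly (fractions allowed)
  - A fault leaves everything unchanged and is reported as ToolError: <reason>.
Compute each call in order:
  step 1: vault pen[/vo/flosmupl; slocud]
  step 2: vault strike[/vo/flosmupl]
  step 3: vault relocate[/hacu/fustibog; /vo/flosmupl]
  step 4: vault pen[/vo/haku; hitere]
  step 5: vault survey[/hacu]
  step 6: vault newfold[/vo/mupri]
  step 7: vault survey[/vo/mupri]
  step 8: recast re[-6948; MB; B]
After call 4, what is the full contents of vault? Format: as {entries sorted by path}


Invoking vault pen with p: /vo/flosmupl, c: slocud, and see created.
I run vault strike with p: /vo/flosmupl, yielding ok.
Then vault relocate with s: /hacu/fustibog, d: /vo/flosmupl: ok.
Invoking vault pen with p: /vo/haku, c: hitere, and see created.
I invoke vault survey with p: /hacu, and get [rimi].
I run vault newfold with p: /vo/mupri, and observe ok.
I use vault survey with p: /vo/mupri, giving [].
Calling recast re with v: -6948, u_from: MB, u_to: B: -6948000000.

Answer: {hacu/, hacu/rimi=ni, vo/, vo/flosmupl=meflex, vo/haku=hitere}


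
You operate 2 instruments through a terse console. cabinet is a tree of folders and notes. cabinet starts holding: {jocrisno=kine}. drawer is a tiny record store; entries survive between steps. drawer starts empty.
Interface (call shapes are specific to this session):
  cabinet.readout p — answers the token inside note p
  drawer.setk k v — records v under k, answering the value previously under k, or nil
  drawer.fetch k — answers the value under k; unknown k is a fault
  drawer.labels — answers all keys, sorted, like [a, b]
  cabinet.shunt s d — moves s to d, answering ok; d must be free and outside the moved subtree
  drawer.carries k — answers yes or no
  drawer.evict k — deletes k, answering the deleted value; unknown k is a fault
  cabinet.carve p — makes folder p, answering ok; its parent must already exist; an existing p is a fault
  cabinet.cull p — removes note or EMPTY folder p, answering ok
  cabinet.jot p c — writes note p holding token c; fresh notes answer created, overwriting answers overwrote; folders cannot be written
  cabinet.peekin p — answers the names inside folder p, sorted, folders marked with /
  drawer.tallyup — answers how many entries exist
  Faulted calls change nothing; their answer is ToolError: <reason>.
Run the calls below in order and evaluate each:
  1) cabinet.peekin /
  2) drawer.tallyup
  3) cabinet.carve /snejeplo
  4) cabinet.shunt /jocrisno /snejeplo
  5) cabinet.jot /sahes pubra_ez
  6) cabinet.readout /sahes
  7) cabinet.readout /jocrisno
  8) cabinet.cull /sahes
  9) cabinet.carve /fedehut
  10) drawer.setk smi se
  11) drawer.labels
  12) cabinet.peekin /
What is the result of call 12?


Step: peekin[/]
Result: [jocrisno]
Step: tallyup[]
Result: 0
Step: carve[/snejeplo]
Result: ok
Step: shunt[/jocrisno; /snejeplo]
Result: ToolError: exists
Step: jot[/sahes; pubra_ez]
Result: created
Step: readout[/sahes]
Result: pubra_ez
Step: readout[/jocrisno]
Result: kine
Step: cull[/sahes]
Result: ok
Step: carve[/fedehut]
Result: ok
Step: setk[smi; se]
Result: nil
Step: labels[]
Result: [smi]
Step: peekin[/]
Result: [fedehut/, jocrisno, snejeplo/]

Answer: [fedehut/, jocrisno, snejeplo/]


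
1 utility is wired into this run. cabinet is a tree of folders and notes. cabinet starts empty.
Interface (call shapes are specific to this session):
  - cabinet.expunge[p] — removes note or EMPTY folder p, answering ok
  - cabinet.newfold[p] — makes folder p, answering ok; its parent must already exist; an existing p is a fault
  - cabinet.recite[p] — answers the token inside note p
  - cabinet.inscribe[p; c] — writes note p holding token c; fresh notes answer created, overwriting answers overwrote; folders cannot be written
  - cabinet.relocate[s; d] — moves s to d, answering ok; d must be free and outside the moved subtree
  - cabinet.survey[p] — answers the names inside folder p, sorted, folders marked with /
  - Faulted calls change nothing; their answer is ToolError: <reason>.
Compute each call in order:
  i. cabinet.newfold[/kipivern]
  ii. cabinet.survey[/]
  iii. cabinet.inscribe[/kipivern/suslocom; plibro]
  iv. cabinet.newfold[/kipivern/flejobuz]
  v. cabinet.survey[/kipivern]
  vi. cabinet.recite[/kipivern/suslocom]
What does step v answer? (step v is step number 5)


Do: cabinet.newfold[p: /kipivern]
See: ok
Do: cabinet.survey[p: /]
See: [kipivern/]
Do: cabinet.inscribe[p: /kipivern/suslocom; c: plibro]
See: created
Do: cabinet.newfold[p: /kipivern/flejobuz]
See: ok
Do: cabinet.survey[p: /kipivern]
See: [flejobuz/, suslocom]
Do: cabinet.recite[p: /kipivern/suslocom]
See: plibro

Answer: [flejobuz/, suslocom]


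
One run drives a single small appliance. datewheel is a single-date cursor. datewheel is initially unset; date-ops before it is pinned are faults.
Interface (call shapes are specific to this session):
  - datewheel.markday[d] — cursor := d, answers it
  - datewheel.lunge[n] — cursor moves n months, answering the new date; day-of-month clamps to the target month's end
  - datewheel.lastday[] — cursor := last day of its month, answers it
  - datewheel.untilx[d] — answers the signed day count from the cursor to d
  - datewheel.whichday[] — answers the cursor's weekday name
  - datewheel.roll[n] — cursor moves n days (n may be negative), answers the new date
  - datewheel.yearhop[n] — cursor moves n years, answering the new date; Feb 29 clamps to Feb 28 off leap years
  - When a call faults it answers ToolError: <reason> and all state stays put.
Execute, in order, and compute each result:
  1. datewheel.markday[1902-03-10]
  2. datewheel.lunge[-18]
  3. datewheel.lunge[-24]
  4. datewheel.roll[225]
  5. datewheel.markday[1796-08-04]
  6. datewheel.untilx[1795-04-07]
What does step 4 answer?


→ datewheel.markday(1902-03-10)
← 1902-03-10
→ datewheel.lunge(-18)
← 1900-09-10
→ datewheel.lunge(-24)
← 1898-09-10
→ datewheel.roll(225)
← 1899-04-23
→ datewheel.markday(1796-08-04)
← 1796-08-04
→ datewheel.untilx(1795-04-07)
← -485

Answer: 1899-04-23


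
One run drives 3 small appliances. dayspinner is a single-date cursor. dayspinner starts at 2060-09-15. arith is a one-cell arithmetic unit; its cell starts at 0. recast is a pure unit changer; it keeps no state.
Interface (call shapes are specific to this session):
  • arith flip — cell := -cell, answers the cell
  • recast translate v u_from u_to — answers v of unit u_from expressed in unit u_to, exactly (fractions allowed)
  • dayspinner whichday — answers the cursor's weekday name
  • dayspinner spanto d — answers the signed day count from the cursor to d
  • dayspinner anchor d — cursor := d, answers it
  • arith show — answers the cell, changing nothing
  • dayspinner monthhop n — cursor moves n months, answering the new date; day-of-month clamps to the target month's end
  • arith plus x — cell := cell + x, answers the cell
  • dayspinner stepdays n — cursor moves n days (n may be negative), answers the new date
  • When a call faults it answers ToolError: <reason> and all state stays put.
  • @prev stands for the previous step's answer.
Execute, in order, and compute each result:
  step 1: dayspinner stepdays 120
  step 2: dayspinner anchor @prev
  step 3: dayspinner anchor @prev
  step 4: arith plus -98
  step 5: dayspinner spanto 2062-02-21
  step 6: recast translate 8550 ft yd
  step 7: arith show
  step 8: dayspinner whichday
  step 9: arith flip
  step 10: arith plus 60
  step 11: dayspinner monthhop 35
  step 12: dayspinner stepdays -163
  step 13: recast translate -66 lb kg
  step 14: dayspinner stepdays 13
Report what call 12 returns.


Answer: 2063-07-03

Derivation:
// dayspinner stepdays(n: 120) -> 2061-01-13
// dayspinner anchor(d: @prev) -> 2061-01-13
// dayspinner anchor(d: @prev) -> 2061-01-13
// arith plus(x: -98) -> -98
// dayspinner spanto(d: 2062-02-21) -> 404
// recast translate(v: 8550, u_from: ft, u_to: yd) -> 2850
// arith show() -> -98
// dayspinner whichday() -> Thursday
// arith flip() -> 98
// arith plus(x: 60) -> 158
// dayspinner monthhop(n: 35) -> 2063-12-13
// dayspinner stepdays(n: -163) -> 2063-07-03
// recast translate(v: -66, u_from: lb, u_to: kg) -> -1496854821/50000000
// dayspinner stepdays(n: 13) -> 2063-07-16


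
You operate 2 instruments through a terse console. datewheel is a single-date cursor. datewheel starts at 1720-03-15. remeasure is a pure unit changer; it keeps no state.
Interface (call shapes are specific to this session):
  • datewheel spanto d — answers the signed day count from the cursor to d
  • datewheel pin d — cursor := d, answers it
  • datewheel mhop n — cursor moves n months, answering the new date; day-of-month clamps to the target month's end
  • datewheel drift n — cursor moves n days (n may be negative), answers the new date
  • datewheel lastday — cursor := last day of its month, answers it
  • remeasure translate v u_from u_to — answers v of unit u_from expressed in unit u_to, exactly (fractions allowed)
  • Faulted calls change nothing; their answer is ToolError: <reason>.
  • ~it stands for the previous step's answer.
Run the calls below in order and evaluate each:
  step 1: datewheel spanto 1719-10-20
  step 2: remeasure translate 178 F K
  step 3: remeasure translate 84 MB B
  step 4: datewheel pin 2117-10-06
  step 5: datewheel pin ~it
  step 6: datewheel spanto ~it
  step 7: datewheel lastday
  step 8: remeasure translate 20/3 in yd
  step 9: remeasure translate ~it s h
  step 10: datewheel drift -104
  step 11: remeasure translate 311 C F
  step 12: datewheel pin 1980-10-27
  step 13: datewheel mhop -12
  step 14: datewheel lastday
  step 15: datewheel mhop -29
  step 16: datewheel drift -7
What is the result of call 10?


→ datewheel spanto(d='1719-10-20')
← -147
→ remeasure translate(v='178', u_from='F', u_to='K')
← 63767/180
→ remeasure translate(v='84', u_from='MB', u_to='B')
← 84000000
→ datewheel pin(d='2117-10-06')
← 2117-10-06
→ datewheel pin(d='~it')
← 2117-10-06
→ datewheel spanto(d='~it')
← 0
→ datewheel lastday()
← 2117-10-31
→ remeasure translate(v='20/3', u_from='in', u_to='yd')
← 5/27
→ remeasure translate(v='~it', u_from='s', u_to='h')
← 1/19440
→ datewheel drift(n='-104')
← 2117-07-19
→ remeasure translate(v='311', u_from='C', u_to='F')
← 2959/5
→ datewheel pin(d='1980-10-27')
← 1980-10-27
→ datewheel mhop(n='-12')
← 1979-10-27
→ datewheel lastday()
← 1979-10-31
→ datewheel mhop(n='-29')
← 1977-05-31
→ datewheel drift(n='-7')
← 1977-05-24

Answer: 2117-07-19


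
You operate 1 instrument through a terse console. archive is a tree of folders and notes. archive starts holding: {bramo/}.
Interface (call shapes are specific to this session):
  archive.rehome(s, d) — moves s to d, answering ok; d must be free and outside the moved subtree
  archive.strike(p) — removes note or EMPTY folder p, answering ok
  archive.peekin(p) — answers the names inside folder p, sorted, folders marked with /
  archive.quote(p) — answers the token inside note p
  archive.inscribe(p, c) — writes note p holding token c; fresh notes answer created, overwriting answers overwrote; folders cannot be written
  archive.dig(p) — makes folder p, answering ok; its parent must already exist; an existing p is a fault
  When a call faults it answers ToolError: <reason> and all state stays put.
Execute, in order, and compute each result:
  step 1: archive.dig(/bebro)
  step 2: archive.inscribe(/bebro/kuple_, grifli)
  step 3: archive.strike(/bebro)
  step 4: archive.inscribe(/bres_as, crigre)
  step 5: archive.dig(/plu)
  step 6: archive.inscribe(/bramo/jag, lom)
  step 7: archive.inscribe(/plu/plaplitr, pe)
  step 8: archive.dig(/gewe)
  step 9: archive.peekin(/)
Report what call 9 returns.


Answer: [bebro/, bramo/, bres_as, gewe/, plu/]

Derivation:
>>> dig /bebro
= ok
>>> inscribe /bebro/kuple_ grifli
= created
>>> strike /bebro
= ToolError: not empty
>>> inscribe /bres_as crigre
= created
>>> dig /plu
= ok
>>> inscribe /bramo/jag lom
= created
>>> inscribe /plu/plaplitr pe
= created
>>> dig /gewe
= ok
>>> peekin /
= [bebro/, bramo/, bres_as, gewe/, plu/]


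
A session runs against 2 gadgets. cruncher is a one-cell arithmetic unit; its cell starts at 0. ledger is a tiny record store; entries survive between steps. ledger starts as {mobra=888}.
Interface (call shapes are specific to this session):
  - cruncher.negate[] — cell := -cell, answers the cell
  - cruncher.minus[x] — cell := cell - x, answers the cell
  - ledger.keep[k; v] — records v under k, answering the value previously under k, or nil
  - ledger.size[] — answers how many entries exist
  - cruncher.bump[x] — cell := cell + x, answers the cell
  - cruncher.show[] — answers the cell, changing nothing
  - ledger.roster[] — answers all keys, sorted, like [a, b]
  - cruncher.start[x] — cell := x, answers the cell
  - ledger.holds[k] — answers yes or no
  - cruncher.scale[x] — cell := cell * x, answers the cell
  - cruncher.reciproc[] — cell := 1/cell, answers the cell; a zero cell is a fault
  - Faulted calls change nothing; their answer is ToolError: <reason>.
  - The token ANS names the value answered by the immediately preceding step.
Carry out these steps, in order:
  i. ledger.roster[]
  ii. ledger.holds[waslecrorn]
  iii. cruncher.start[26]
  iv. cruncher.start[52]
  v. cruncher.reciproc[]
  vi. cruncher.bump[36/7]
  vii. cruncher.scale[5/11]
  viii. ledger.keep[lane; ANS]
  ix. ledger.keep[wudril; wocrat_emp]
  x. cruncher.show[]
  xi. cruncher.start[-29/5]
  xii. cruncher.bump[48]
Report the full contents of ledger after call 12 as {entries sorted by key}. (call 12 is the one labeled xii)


Next I call ledger.roster, — result: [mobra].
Next I call ledger.holds with waslecrorn: no.
Now I run cruncher.start with 26, giving 26.
I try cruncher.start with 52, and observe 52.
Then cruncher.reciproc, which returns 1/52.
Next I call cruncher.bump with 36/7, and observe 1879/364.
I run cruncher.scale with 5/11, — result: 9395/4004.
I try ledger.keep with lane, ANS: nil.
I use ledger.keep with wudril, wocrat_emp, and get nil.
I try cruncher.show: 9395/4004.
Using cruncher.start with -29/5: -29/5.
Invoking cruncher.bump with 48, and get 211/5.

Answer: {lane=9395/4004, mobra=888, wudril=wocrat_emp}


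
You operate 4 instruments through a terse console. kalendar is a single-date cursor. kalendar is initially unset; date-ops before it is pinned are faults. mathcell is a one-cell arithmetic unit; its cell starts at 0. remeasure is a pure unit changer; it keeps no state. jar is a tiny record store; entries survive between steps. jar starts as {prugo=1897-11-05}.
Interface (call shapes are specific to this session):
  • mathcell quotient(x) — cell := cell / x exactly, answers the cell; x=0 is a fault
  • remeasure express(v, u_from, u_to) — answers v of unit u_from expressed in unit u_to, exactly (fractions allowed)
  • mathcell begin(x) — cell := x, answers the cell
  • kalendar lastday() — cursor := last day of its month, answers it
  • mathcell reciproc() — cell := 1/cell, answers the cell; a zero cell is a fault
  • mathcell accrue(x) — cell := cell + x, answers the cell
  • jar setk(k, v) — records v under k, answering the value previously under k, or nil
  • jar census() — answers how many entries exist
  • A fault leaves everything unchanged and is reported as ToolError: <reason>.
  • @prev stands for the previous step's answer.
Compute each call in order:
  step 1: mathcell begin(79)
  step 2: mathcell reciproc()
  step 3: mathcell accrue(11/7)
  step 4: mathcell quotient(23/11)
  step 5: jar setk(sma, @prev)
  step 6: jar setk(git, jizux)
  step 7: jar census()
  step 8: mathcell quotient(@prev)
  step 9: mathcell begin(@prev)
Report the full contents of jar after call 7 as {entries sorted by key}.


Answer: {git=jizux, prugo=1897-11-05, sma=9636/12719}

Derivation:
Do: mathcell begin[x=79]
See: 79
Do: mathcell reciproc[]
See: 1/79
Do: mathcell accrue[x=11/7]
See: 876/553
Do: mathcell quotient[x=23/11]
See: 9636/12719
Do: jar setk[k=sma; v=@prev]
See: nil
Do: jar setk[k=git; v=jizux]
See: nil
Do: jar census[]
See: 3
Do: mathcell quotient[x=@prev]
See: 3212/12719
Do: mathcell begin[x=@prev]
See: 3212/12719
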